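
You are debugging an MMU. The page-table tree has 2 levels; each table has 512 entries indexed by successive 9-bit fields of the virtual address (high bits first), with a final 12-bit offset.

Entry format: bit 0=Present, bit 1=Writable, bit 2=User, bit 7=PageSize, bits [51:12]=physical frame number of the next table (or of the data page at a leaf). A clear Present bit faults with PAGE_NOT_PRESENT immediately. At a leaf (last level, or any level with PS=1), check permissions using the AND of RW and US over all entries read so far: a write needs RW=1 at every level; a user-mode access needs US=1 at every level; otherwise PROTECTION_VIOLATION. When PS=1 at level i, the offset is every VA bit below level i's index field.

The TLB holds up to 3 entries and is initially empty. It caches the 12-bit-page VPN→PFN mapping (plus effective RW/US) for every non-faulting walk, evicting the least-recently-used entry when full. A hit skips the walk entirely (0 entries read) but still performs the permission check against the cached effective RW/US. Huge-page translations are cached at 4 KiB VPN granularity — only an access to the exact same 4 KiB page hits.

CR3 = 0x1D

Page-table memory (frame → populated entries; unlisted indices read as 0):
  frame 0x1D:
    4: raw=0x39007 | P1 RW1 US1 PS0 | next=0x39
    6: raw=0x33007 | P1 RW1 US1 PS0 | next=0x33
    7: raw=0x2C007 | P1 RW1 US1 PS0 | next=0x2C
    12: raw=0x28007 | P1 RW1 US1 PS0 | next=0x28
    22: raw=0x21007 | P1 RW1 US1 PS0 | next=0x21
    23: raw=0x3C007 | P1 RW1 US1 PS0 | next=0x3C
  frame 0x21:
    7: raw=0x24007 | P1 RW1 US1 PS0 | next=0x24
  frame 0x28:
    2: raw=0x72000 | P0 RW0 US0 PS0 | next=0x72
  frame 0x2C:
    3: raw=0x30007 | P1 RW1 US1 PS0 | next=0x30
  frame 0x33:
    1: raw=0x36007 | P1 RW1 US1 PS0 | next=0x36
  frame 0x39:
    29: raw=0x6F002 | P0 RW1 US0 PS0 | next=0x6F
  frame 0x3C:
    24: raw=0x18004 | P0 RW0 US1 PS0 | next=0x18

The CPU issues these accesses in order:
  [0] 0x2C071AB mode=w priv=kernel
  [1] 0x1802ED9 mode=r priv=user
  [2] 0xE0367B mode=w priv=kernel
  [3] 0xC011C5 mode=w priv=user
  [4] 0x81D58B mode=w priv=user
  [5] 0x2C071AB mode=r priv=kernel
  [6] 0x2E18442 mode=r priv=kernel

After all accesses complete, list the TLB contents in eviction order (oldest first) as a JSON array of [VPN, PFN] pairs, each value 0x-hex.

Trace:
#0 VA=0x2C071AB (w,kernel):
  L0 @0x1D[22] → 0x21007  P=1,RW=1,US=1,PS=0
  L1 @0x21[7] → 0x24007  P=1,RW=1,US=1,PS=0
  → PA=0x241AB  (2 entries read)
#1 VA=0x1802ED9 (r,user):
  L0 @0x1D[12] → 0x28007  P=1,RW=1,US=1,PS=0
  L1 @0x28[2] → 0x72000  P=0,RW=0,US=0,PS=0
  ✗ PAGE_NOT_PRESENT  [2 reads]
#2 VA=0xE0367B (w,kernel):
  L0 @0x1D[7] → 0x2C007  P=1,RW=1,US=1,PS=0
  L1 @0x2C[3] → 0x30007  P=1,RW=1,US=1,PS=0
  → PA=0x3067B  (2 entries read)
#3 VA=0xC011C5 (w,user):
  L0 @0x1D[6] → 0x33007  P=1,RW=1,US=1,PS=0
  L1 @0x33[1] → 0x36007  P=1,RW=1,US=1,PS=0
  → PA=0x361C5  (2 entries read)
#4 VA=0x81D58B (w,user):
  L0 @0x1D[4] → 0x39007  P=1,RW=1,US=1,PS=0
  L1 @0x39[29] → 0x6F002  P=0,RW=1,US=0,PS=0
  ✗ PAGE_NOT_PRESENT  [2 reads]
#5 VA=0x2C071AB (r,kernel):
  TLB hit vpn=0x2C07 → PA=0x241AB
#6 VA=0x2E18442 (r,kernel):
  L0 @0x1D[23] → 0x3C007  P=1,RW=1,US=1,PS=0
  L1 @0x3C[24] → 0x18004  P=0,RW=0,US=1,PS=0
  ✗ PAGE_NOT_PRESENT  [2 reads]

TLB: [["0xE03", "0x30"], ["0xC01", "0x36"], ["0x2C07", "0x24"]]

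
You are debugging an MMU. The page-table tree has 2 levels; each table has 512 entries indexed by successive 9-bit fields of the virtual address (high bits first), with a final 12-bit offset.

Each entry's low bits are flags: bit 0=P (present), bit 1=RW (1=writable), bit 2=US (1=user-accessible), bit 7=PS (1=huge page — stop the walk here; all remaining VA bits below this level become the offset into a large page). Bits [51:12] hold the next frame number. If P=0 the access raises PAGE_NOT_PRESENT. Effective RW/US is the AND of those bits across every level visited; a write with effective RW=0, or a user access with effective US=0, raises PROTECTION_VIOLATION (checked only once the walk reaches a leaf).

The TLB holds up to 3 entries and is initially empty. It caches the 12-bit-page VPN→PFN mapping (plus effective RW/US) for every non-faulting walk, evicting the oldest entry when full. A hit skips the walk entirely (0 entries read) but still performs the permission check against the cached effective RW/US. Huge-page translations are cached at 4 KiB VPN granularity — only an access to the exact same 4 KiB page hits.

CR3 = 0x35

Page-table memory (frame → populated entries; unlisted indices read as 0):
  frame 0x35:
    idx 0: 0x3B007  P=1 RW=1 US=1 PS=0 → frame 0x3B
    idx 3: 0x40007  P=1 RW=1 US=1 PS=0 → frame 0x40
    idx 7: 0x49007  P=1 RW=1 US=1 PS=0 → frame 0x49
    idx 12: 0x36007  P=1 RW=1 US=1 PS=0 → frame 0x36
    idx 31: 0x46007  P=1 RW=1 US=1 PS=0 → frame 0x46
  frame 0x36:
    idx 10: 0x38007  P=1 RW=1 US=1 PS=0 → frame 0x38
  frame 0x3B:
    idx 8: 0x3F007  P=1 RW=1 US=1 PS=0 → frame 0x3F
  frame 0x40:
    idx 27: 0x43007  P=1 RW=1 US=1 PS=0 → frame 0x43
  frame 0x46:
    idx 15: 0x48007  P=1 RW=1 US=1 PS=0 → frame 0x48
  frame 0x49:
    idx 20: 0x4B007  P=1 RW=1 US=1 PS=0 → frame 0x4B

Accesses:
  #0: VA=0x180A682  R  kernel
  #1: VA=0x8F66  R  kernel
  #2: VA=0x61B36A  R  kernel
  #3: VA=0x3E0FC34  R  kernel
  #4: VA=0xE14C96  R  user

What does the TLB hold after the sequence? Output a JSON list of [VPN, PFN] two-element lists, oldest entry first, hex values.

Per-access translation:
#0 VA=0x180A682 (r,kernel):
  L0: frame=0x35 idx=12 entry=0x36007 [P=1 RW=1 US=1 PS=0]
  L1: frame=0x36 idx=10 entry=0x38007 [P=1 RW=1 US=1 PS=0]
  → PA=0x38682  (2 entries read)
#1 VA=0x8F66 (r,kernel):
  L0: frame=0x35 idx=0 entry=0x3B007 [P=1 RW=1 US=1 PS=0]
  L1: frame=0x3B idx=8 entry=0x3F007 [P=1 RW=1 US=1 PS=0]
  → PA=0x3FF66  (2 entries read)
#2 VA=0x61B36A (r,kernel):
  L0: frame=0x35 idx=3 entry=0x40007 [P=1 RW=1 US=1 PS=0]
  L1: frame=0x40 idx=27 entry=0x43007 [P=1 RW=1 US=1 PS=0]
  → PA=0x4336A  (2 entries read)
#3 VA=0x3E0FC34 (r,kernel):
  L0: frame=0x35 idx=31 entry=0x46007 [P=1 RW=1 US=1 PS=0]
  L1: frame=0x46 idx=15 entry=0x48007 [P=1 RW=1 US=1 PS=0]
  → PA=0x48C34  (2 entries read)
#4 VA=0xE14C96 (r,user):
  L0: frame=0x35 idx=7 entry=0x49007 [P=1 RW=1 US=1 PS=0]
  L1: frame=0x49 idx=20 entry=0x4B007 [P=1 RW=1 US=1 PS=0]
  → PA=0x4BC96  (2 entries read)

TLB: [["0x61B", "0x43"], ["0x3E0F", "0x48"], ["0xE14", "0x4B"]]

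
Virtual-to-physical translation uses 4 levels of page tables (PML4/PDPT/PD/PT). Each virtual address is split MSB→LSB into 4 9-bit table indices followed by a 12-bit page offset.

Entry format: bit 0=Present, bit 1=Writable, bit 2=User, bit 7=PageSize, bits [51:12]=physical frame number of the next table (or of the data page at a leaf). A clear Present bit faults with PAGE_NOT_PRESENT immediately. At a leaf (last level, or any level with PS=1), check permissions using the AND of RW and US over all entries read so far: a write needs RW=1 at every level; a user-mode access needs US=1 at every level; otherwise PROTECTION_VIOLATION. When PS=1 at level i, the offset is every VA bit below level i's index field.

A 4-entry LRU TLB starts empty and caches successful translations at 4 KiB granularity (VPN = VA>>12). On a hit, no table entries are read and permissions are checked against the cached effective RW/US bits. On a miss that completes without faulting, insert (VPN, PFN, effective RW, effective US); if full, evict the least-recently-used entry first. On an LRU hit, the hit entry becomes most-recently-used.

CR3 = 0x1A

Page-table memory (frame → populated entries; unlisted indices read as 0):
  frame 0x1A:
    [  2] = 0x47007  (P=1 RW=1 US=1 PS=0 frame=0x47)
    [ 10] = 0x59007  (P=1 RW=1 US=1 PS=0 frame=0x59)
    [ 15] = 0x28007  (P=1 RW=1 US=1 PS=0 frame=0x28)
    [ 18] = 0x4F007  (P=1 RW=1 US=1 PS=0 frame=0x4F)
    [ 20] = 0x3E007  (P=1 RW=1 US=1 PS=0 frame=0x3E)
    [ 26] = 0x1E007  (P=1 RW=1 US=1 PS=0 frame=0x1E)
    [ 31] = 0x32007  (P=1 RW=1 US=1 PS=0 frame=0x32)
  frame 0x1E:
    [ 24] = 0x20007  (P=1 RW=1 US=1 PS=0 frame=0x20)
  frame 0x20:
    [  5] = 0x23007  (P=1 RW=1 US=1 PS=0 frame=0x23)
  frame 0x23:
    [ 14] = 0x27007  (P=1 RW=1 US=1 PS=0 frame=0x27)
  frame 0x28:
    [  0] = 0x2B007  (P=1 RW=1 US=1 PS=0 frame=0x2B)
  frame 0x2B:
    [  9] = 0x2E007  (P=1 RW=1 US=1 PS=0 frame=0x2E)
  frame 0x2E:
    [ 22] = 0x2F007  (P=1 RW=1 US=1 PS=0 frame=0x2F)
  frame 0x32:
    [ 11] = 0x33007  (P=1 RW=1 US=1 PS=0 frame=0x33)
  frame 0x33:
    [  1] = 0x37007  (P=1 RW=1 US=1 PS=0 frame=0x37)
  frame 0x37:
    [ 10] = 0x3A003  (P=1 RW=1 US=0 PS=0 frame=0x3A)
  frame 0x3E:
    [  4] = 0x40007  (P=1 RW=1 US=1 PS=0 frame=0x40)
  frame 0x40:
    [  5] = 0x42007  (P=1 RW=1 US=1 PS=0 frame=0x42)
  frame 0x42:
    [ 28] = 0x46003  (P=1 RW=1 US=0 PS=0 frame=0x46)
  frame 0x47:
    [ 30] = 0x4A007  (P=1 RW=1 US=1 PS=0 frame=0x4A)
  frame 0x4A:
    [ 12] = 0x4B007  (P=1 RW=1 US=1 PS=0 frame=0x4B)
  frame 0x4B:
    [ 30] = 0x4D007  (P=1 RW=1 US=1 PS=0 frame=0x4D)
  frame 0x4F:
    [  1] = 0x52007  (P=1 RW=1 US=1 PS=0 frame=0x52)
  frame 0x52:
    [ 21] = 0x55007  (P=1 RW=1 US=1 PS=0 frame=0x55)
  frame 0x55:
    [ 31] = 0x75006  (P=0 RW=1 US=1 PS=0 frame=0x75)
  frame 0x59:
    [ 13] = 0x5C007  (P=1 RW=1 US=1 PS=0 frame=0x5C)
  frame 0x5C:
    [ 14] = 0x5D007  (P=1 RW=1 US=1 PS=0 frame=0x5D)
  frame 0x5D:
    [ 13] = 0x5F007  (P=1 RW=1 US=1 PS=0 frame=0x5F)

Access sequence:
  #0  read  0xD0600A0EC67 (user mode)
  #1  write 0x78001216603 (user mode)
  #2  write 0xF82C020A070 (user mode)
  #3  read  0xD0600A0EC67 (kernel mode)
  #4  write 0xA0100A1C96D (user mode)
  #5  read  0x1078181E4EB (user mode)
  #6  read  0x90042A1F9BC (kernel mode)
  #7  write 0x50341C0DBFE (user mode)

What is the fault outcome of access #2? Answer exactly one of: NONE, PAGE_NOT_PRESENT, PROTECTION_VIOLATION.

Per-access translation:
#0 VA=0xD0600A0EC67 (r,user):
  L0 @0x1A[26] → 0x1E007  P=1,RW=1,US=1,PS=0
  L1 @0x1E[24] → 0x20007  P=1,RW=1,US=1,PS=0
  L2 @0x20[5] → 0x23007  P=1,RW=1,US=1,PS=0
  L3 @0x23[14] → 0x27007  P=1,RW=1,US=1,PS=0
  → PA=0x27C67  (4 entries read)
#1 VA=0x78001216603 (w,user):
  L0 @0x1A[15] → 0x28007  P=1,RW=1,US=1,PS=0
  L1 @0x28[0] → 0x2B007  P=1,RW=1,US=1,PS=0
  L2 @0x2B[9] → 0x2E007  P=1,RW=1,US=1,PS=0
  L3 @0x2E[22] → 0x2F007  P=1,RW=1,US=1,PS=0
  → PA=0x2F603  (4 entries read)
#2 VA=0xF82C020A070 (w,user):
  L0 @0x1A[31] → 0x32007  P=1,RW=1,US=1,PS=0
  L1 @0x32[11] → 0x33007  P=1,RW=1,US=1,PS=0
  L2 @0x33[1] → 0x37007  P=1,RW=1,US=1,PS=0
  L3 @0x37[10] → 0x3A003  P=1,RW=1,US=0,PS=0
  ⇒ fault: PROTECTION_VIOLATION  — 4 lookups
#3 VA=0xD0600A0EC67 (r,kernel):
  TLB hit vpn=0xD0600A0E → PA=0x27C67
#4 VA=0xA0100A1C96D (w,user):
  L0 @0x1A[20] → 0x3E007  P=1,RW=1,US=1,PS=0
  L1 @0x3E[4] → 0x40007  P=1,RW=1,US=1,PS=0
  L2 @0x40[5] → 0x42007  P=1,RW=1,US=1,PS=0
  L3 @0x42[28] → 0x46003  P=1,RW=1,US=0,PS=0
  ⇒ fault: PROTECTION_VIOLATION  — 4 lookups
#5 VA=0x1078181E4EB (r,user):
  L0 @0x1A[2] → 0x47007  P=1,RW=1,US=1,PS=0
  L1 @0x47[30] → 0x4A007  P=1,RW=1,US=1,PS=0
  L2 @0x4A[12] → 0x4B007  P=1,RW=1,US=1,PS=0
  L3 @0x4B[30] → 0x4D007  P=1,RW=1,US=1,PS=0
  → PA=0x4D4EB  (4 entries read)
#6 VA=0x90042A1F9BC (r,kernel):
  L0 @0x1A[18] → 0x4F007  P=1,RW=1,US=1,PS=0
  L1 @0x4F[1] → 0x52007  P=1,RW=1,US=1,PS=0
  L2 @0x52[21] → 0x55007  P=1,RW=1,US=1,PS=0
  L3 @0x55[31] → 0x75006  P=0,RW=1,US=1,PS=0
  ⇒ fault: PAGE_NOT_PRESENT  — 4 lookups
#7 VA=0x50341C0DBFE (w,user):
  L0 @0x1A[10] → 0x59007  P=1,RW=1,US=1,PS=0
  L1 @0x59[13] → 0x5C007  P=1,RW=1,US=1,PS=0
  L2 @0x5C[14] → 0x5D007  P=1,RW=1,US=1,PS=0
  L3 @0x5D[13] → 0x5F007  P=1,RW=1,US=1,PS=0
  → PA=0x5FBFE  (4 entries read)

Access #2 fault: PROTECTION_VIOLATION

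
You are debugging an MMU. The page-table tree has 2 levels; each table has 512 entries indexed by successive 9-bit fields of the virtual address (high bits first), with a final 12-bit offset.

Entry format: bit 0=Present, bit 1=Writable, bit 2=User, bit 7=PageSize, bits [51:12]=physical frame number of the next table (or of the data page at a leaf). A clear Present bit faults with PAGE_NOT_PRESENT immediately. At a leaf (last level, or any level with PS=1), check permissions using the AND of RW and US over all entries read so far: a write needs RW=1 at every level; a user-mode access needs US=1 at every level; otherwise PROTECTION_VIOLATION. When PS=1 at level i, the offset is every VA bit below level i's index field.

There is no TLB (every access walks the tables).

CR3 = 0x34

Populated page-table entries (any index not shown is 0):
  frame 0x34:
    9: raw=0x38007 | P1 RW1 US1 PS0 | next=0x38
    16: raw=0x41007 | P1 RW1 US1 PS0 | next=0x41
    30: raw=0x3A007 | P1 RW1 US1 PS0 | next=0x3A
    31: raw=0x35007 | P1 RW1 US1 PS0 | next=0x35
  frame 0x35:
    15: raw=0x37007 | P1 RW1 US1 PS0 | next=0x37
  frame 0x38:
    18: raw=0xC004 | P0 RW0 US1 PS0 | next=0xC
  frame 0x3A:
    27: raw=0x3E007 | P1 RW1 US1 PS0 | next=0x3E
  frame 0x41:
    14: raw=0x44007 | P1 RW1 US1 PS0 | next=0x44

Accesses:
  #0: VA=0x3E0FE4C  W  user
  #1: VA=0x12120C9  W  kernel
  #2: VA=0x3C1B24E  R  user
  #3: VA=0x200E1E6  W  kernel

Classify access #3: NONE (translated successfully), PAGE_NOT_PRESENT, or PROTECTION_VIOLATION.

Per-access translation:
#0 VA=0x3E0FE4C (w,user):
  L0: frame=0x34 idx=31 entry=0x35007 [P=1 RW=1 US=1 PS=0]
  L1: frame=0x35 idx=15 entry=0x37007 [P=1 RW=1 US=1 PS=0]
  ✓ 0x37E4C  — 2 lookups
#1 VA=0x12120C9 (w,kernel):
  L0: frame=0x34 idx=9 entry=0x38007 [P=1 RW=1 US=1 PS=0]
  L1: frame=0x38 idx=18 entry=0xC004 [P=0 RW=0 US=1 PS=0]
  ✗ PAGE_NOT_PRESENT  [2 reads]
#2 VA=0x3C1B24E (r,user):
  L0: frame=0x34 idx=30 entry=0x3A007 [P=1 RW=1 US=1 PS=0]
  L1: frame=0x3A idx=27 entry=0x3E007 [P=1 RW=1 US=1 PS=0]
  ✓ 0x3E24E  — 2 lookups
#3 VA=0x200E1E6 (w,kernel):
  L0: frame=0x34 idx=16 entry=0x41007 [P=1 RW=1 US=1 PS=0]
  L1: frame=0x41 idx=14 entry=0x44007 [P=1 RW=1 US=1 PS=0]
  ✓ 0x441E6  — 2 lookups

Access #3 fault: NONE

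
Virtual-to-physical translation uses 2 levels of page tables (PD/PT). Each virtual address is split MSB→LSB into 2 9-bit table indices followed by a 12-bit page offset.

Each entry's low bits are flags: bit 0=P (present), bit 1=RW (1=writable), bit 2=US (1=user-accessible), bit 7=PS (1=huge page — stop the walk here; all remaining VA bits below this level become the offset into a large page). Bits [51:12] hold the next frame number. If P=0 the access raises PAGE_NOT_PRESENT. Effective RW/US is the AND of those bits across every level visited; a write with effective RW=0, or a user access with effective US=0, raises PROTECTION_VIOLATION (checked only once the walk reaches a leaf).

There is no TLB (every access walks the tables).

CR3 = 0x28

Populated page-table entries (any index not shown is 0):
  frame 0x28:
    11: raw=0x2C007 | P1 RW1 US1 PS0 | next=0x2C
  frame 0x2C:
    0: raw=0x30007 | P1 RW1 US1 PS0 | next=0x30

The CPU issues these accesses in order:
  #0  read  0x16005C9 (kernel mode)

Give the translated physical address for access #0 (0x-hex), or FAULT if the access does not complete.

Walk each access:
#0 VA=0x16005C9 (r,kernel):
  L0: frame=0x28 idx=11 entry=0x2C007 [P=1 RW=1 US=1 PS=0]
  L1: frame=0x2C idx=0 entry=0x30007 [P=1 RW=1 US=1 PS=0]
  ⇒ phys 0x305C9  [2 reads]

Access #0 PA: 0x305C9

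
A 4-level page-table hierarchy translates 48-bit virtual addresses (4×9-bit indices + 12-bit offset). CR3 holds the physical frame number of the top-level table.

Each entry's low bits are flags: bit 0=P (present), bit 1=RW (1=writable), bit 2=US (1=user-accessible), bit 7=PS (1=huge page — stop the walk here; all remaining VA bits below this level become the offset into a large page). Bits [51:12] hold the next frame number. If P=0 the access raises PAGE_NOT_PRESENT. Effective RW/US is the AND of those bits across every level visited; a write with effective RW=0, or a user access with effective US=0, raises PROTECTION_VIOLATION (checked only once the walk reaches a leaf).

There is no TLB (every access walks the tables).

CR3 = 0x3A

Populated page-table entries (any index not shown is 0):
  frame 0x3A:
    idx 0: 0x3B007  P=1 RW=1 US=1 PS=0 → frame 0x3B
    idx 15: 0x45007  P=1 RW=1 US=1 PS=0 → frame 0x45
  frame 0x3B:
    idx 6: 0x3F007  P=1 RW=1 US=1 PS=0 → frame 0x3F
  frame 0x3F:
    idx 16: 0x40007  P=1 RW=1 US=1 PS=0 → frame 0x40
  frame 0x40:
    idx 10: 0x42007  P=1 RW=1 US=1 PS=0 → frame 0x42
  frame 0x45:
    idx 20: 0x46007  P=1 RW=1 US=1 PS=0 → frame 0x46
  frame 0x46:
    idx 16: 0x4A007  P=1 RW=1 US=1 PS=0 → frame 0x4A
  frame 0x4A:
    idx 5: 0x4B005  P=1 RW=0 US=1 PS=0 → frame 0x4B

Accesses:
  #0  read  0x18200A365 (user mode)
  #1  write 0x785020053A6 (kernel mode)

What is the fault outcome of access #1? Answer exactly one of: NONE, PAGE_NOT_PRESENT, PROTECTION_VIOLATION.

Walk each access:
#0 VA=0x18200A365 (r,user):
  L0 @0x3A[0] → 0x3B007  P=1,RW=1,US=1,PS=0
  L1 @0x3B[6] → 0x3F007  P=1,RW=1,US=1,PS=0
  L2 @0x3F[16] → 0x40007  P=1,RW=1,US=1,PS=0
  L3 @0x40[10] → 0x42007  P=1,RW=1,US=1,PS=0
  → PA=0x42365  (4 entries read)
#1 VA=0x785020053A6 (w,kernel):
  L0 @0x3A[15] → 0x45007  P=1,RW=1,US=1,PS=0
  L1 @0x45[20] → 0x46007  P=1,RW=1,US=1,PS=0
  L2 @0x46[16] → 0x4A007  P=1,RW=1,US=1,PS=0
  L3 @0x4A[5] → 0x4B005  P=1,RW=0,US=1,PS=0
  ⇒ fault: PROTECTION_VIOLATION  — 4 lookups

Access #1 fault: PROTECTION_VIOLATION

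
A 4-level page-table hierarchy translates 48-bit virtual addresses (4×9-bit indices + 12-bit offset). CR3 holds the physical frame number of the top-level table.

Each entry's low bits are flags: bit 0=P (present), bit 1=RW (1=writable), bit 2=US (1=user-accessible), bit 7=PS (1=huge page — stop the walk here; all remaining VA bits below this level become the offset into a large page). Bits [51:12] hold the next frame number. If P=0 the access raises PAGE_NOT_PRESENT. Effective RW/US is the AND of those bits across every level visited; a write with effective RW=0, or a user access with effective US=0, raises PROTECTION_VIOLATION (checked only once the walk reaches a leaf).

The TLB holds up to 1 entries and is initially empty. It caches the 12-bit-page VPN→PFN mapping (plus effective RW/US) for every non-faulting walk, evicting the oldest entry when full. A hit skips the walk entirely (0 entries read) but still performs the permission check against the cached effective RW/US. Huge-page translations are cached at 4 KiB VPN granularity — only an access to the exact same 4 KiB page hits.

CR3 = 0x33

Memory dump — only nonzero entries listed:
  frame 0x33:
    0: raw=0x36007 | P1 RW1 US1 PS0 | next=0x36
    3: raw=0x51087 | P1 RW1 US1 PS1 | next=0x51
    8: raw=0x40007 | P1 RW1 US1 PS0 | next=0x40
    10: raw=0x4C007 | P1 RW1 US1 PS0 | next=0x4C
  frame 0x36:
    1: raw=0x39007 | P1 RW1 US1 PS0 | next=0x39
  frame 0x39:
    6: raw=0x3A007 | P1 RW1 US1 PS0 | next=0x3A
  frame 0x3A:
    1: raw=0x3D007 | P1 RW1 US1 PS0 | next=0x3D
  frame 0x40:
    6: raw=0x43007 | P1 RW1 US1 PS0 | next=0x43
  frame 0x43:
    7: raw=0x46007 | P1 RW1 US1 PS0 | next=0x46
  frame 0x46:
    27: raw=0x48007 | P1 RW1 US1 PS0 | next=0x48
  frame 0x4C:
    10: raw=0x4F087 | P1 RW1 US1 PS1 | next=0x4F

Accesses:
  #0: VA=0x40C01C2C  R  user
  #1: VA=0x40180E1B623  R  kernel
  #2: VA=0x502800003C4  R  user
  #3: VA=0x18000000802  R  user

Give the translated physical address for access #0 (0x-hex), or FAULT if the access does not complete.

Trace:
#0 VA=0x40C01C2C (r,user):
  L0: frame=0x33 idx=0 entry=0x36007 [P=1 RW=1 US=1 PS=0]
  L1: frame=0x36 idx=1 entry=0x39007 [P=1 RW=1 US=1 PS=0]
  L2: frame=0x39 idx=6 entry=0x3A007 [P=1 RW=1 US=1 PS=0]
  L3: frame=0x3A idx=1 entry=0x3D007 [P=1 RW=1 US=1 PS=0]
  → PA=0x3DC2C  (4 entries read)
#1 VA=0x40180E1B623 (r,kernel):
  L0: frame=0x33 idx=8 entry=0x40007 [P=1 RW=1 US=1 PS=0]
  L1: frame=0x40 idx=6 entry=0x43007 [P=1 RW=1 US=1 PS=0]
  L2: frame=0x43 idx=7 entry=0x46007 [P=1 RW=1 US=1 PS=0]
  L3: frame=0x46 idx=27 entry=0x48007 [P=1 RW=1 US=1 PS=0]
  → PA=0x48623  (4 entries read)
#2 VA=0x502800003C4 (r,user):
  L0: frame=0x33 idx=10 entry=0x4C007 [P=1 RW=1 US=1 PS=0]
  L1: frame=0x4C idx=10 entry=0x4F087 [P=1 RW=1 US=1 PS=1]
  → PA=0x4F3C4 (huge @L1)  (2 entries read)
#3 VA=0x18000000802 (r,user):
  L0: frame=0x33 idx=3 entry=0x51087 [P=1 RW=1 US=1 PS=1]
  → PA=0x51802 (huge @L0)  (1 entries read)

Access #0 PA: 0x3DC2C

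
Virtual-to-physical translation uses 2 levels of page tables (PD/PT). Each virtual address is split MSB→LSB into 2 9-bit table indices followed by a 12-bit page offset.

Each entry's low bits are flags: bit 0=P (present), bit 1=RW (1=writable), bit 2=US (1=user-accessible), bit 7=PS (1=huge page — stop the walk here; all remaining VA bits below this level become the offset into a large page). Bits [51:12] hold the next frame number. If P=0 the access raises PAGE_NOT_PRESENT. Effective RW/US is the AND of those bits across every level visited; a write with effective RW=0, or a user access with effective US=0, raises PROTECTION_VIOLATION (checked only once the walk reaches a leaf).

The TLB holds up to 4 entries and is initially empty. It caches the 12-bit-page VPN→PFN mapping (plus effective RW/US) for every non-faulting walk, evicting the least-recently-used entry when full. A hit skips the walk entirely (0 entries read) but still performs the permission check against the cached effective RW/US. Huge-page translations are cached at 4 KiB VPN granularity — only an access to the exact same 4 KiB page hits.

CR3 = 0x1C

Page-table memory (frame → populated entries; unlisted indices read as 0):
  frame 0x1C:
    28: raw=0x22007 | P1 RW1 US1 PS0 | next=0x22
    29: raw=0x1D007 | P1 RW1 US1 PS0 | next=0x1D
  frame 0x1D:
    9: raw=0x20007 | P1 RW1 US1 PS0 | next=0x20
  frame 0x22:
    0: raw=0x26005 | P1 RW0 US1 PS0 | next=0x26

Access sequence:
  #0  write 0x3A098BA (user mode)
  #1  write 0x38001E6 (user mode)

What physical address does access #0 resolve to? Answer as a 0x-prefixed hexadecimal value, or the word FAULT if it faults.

Per-access translation:
#0 VA=0x3A098BA (w,user):
  L0 @0x1C[29] → 0x1D007  P=1,RW=1,US=1,PS=0
  L1 @0x1D[9] → 0x20007  P=1,RW=1,US=1,PS=0
  ✓ 0x208BA  — 2 lookups
#1 VA=0x38001E6 (w,user):
  L0 @0x1C[28] → 0x22007  P=1,RW=1,US=1,PS=0
  L1 @0x22[0] → 0x26005  P=1,RW=0,US=1,PS=0
  → PROTECTION_VIOLATION  (2 entries read)

Access #0 PA: 0x208BA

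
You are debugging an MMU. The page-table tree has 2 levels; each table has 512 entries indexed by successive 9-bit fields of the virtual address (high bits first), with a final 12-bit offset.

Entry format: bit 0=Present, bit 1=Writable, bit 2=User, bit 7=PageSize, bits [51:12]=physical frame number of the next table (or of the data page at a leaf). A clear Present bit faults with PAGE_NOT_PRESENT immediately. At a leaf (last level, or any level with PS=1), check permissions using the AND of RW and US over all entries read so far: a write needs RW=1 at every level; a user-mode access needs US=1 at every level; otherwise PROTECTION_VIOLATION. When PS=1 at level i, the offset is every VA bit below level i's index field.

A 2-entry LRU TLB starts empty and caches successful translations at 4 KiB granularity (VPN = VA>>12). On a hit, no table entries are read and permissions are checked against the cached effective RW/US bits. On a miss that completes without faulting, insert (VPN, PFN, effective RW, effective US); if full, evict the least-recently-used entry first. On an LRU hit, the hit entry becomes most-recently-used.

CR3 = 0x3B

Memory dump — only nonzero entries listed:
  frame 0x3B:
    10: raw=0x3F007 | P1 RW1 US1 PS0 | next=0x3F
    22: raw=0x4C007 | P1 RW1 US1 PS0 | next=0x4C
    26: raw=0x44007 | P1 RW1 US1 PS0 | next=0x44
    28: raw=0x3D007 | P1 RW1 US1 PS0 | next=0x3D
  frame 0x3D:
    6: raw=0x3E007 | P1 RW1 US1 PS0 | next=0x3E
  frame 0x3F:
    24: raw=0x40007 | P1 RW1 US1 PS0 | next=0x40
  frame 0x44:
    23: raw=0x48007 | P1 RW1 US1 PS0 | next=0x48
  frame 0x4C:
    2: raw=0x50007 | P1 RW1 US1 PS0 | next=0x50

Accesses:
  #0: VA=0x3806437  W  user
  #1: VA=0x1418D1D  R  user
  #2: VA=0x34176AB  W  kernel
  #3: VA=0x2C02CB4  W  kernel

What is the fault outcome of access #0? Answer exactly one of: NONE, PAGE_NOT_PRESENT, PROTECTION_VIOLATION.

Trace:
#0 VA=0x3806437 (w,user):
  L0 @0x3B[28] → 0x3D007  P=1,RW=1,US=1,PS=0
  L1 @0x3D[6] → 0x3E007  P=1,RW=1,US=1,PS=0
  ⇒ phys 0x3E437  [2 reads]
#1 VA=0x1418D1D (r,user):
  L0 @0x3B[10] → 0x3F007  P=1,RW=1,US=1,PS=0
  L1 @0x3F[24] → 0x40007  P=1,RW=1,US=1,PS=0
  ⇒ phys 0x40D1D  [2 reads]
#2 VA=0x34176AB (w,kernel):
  L0 @0x3B[26] → 0x44007  P=1,RW=1,US=1,PS=0
  L1 @0x44[23] → 0x48007  P=1,RW=1,US=1,PS=0
  ⇒ phys 0x486AB  [2 reads]
#3 VA=0x2C02CB4 (w,kernel):
  L0 @0x3B[22] → 0x4C007  P=1,RW=1,US=1,PS=0
  L1 @0x4C[2] → 0x50007  P=1,RW=1,US=1,PS=0
  ⇒ phys 0x50CB4  [2 reads]

Access #0 fault: NONE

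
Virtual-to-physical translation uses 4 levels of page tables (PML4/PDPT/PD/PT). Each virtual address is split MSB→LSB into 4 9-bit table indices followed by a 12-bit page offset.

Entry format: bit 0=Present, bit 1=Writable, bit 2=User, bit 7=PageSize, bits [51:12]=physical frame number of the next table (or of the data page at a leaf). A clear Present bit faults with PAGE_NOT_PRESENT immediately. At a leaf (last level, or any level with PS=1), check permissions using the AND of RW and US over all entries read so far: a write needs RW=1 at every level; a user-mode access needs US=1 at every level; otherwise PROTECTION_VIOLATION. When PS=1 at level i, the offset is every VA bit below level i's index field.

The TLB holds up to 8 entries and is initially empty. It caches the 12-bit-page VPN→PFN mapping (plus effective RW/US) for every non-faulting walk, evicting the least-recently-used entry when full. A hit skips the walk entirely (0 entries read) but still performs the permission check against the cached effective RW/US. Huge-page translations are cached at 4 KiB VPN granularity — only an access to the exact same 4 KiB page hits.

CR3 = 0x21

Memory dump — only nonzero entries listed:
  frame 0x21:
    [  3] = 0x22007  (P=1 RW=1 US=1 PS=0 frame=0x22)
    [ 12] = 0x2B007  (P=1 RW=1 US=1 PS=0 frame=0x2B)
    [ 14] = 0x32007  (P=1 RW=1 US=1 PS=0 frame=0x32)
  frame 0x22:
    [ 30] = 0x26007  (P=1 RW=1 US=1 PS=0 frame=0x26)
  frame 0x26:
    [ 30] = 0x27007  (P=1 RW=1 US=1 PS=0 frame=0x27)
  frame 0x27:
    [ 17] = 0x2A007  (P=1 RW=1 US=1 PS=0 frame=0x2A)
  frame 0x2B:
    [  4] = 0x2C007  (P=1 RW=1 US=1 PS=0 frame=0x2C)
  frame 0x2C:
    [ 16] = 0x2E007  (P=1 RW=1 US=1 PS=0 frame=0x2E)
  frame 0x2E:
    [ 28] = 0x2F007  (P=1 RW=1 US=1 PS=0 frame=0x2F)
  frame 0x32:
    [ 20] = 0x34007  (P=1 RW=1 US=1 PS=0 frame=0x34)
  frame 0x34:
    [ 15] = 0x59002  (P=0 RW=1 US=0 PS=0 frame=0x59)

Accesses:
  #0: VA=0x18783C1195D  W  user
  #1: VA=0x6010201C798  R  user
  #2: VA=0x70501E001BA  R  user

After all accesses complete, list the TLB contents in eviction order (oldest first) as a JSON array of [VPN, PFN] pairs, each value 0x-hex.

Walk each access:
#0 VA=0x18783C1195D (w,user):
  L0: frame=0x21 idx=3 entry=0x22007 [P=1 RW=1 US=1 PS=0]
  L1: frame=0x22 idx=30 entry=0x26007 [P=1 RW=1 US=1 PS=0]
  L2: frame=0x26 idx=30 entry=0x27007 [P=1 RW=1 US=1 PS=0]
  L3: frame=0x27 idx=17 entry=0x2A007 [P=1 RW=1 US=1 PS=0]
  → PA=0x2A95D  (4 entries read)
#1 VA=0x6010201C798 (r,user):
  L0: frame=0x21 idx=12 entry=0x2B007 [P=1 RW=1 US=1 PS=0]
  L1: frame=0x2B idx=4 entry=0x2C007 [P=1 RW=1 US=1 PS=0]
  L2: frame=0x2C idx=16 entry=0x2E007 [P=1 RW=1 US=1 PS=0]
  L3: frame=0x2E idx=28 entry=0x2F007 [P=1 RW=1 US=1 PS=0]
  → PA=0x2F798  (4 entries read)
#2 VA=0x70501E001BA (r,user):
  L0: frame=0x21 idx=14 entry=0x32007 [P=1 RW=1 US=1 PS=0]
  L1: frame=0x32 idx=20 entry=0x34007 [P=1 RW=1 US=1 PS=0]
  L2: frame=0x34 idx=15 entry=0x59002 [P=0 RW=1 US=0 PS=0]
  → PAGE_NOT_PRESENT  (3 entries read)

TLB: [["0x18783C11", "0x2A"], ["0x6010201C", "0x2F"]]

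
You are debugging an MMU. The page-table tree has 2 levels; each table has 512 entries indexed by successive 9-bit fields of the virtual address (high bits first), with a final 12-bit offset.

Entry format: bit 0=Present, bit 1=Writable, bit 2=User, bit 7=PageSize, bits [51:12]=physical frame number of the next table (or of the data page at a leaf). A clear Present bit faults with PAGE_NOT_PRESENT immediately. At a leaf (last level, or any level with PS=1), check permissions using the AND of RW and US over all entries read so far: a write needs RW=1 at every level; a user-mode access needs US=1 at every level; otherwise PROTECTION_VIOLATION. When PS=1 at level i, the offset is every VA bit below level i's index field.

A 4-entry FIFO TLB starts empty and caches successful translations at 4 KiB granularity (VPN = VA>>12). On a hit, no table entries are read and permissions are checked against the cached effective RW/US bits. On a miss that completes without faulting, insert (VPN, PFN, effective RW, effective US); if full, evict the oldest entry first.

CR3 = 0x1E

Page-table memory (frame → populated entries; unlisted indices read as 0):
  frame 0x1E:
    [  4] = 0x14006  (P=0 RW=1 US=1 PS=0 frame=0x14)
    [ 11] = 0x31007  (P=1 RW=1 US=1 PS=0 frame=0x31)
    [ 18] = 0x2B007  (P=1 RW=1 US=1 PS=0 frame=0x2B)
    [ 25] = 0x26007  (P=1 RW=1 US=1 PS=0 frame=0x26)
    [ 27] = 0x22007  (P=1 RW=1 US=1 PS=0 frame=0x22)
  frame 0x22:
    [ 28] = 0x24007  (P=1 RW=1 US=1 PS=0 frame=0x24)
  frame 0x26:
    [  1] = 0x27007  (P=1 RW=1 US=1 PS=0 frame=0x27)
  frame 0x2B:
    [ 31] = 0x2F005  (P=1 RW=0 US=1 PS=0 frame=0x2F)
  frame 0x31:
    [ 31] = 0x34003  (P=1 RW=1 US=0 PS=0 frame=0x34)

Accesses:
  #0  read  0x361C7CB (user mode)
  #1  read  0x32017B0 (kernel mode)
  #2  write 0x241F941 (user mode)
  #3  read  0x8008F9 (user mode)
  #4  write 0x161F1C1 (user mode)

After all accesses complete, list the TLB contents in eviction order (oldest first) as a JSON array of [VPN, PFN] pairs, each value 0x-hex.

Trace:
#0 VA=0x361C7CB (r,user):
  L0: frame=0x1E idx=27 entry=0x22007 [P=1 RW=1 US=1 PS=0]
  L1: frame=0x22 idx=28 entry=0x24007 [P=1 RW=1 US=1 PS=0]
  → PA=0x247CB  (2 entries read)
#1 VA=0x32017B0 (r,kernel):
  L0: frame=0x1E idx=25 entry=0x26007 [P=1 RW=1 US=1 PS=0]
  L1: frame=0x26 idx=1 entry=0x27007 [P=1 RW=1 US=1 PS=0]
  → PA=0x277B0  (2 entries read)
#2 VA=0x241F941 (w,user):
  L0: frame=0x1E idx=18 entry=0x2B007 [P=1 RW=1 US=1 PS=0]
  L1: frame=0x2B idx=31 entry=0x2F005 [P=1 RW=0 US=1 PS=0]
  ✗ PROTECTION_VIOLATION  [2 reads]
#3 VA=0x8008F9 (r,user):
  L0: frame=0x1E idx=4 entry=0x14006 [P=0 RW=1 US=1 PS=0]
  ✗ PAGE_NOT_PRESENT  [1 reads]
#4 VA=0x161F1C1 (w,user):
  L0: frame=0x1E idx=11 entry=0x31007 [P=1 RW=1 US=1 PS=0]
  L1: frame=0x31 idx=31 entry=0x34003 [P=1 RW=1 US=0 PS=0]
  ✗ PROTECTION_VIOLATION  [2 reads]

TLB: [["0x361C", "0x24"], ["0x3201", "0x27"]]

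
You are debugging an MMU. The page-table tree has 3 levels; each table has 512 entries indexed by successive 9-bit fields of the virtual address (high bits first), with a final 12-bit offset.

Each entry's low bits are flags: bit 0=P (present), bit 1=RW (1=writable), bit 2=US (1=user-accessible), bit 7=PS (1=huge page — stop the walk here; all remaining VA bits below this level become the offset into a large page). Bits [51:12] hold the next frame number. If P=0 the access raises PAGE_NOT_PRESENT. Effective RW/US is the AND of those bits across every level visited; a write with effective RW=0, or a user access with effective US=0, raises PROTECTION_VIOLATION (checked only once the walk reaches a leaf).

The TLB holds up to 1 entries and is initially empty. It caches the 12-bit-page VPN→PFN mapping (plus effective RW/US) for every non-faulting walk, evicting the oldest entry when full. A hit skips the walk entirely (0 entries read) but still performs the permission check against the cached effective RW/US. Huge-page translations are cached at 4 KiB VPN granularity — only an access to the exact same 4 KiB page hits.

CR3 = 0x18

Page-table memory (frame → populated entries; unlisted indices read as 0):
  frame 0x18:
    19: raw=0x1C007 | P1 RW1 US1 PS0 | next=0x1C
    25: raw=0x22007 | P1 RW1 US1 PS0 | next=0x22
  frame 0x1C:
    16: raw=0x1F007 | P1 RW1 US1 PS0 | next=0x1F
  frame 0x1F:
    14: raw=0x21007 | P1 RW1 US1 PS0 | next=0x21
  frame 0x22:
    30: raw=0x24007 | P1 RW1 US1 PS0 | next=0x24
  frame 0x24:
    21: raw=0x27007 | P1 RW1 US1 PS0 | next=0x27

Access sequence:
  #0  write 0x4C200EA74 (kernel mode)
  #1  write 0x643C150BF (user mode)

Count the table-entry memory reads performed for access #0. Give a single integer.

Trace:
#0 VA=0x4C200EA74 (w,kernel):
  [0] read 0x18 idx=19: raw=0x1C007 flags P=1 W=1 U=1 S=0
  [1] read 0x1C idx=16: raw=0x1F007 flags P=1 W=1 U=1 S=0
  [2] read 0x1F idx=14: raw=0x21007 flags P=1 W=1 U=1 S=0
  ✓ 0x21A74  — 3 lookups
#1 VA=0x643C150BF (w,user):
  [0] read 0x18 idx=25: raw=0x22007 flags P=1 W=1 U=1 S=0
  [1] read 0x22 idx=30: raw=0x24007 flags P=1 W=1 U=1 S=0
  [2] read 0x24 idx=21: raw=0x27007 flags P=1 W=1 U=1 S=0
  ✓ 0x270BF  — 3 lookups

Entries read for #0: 3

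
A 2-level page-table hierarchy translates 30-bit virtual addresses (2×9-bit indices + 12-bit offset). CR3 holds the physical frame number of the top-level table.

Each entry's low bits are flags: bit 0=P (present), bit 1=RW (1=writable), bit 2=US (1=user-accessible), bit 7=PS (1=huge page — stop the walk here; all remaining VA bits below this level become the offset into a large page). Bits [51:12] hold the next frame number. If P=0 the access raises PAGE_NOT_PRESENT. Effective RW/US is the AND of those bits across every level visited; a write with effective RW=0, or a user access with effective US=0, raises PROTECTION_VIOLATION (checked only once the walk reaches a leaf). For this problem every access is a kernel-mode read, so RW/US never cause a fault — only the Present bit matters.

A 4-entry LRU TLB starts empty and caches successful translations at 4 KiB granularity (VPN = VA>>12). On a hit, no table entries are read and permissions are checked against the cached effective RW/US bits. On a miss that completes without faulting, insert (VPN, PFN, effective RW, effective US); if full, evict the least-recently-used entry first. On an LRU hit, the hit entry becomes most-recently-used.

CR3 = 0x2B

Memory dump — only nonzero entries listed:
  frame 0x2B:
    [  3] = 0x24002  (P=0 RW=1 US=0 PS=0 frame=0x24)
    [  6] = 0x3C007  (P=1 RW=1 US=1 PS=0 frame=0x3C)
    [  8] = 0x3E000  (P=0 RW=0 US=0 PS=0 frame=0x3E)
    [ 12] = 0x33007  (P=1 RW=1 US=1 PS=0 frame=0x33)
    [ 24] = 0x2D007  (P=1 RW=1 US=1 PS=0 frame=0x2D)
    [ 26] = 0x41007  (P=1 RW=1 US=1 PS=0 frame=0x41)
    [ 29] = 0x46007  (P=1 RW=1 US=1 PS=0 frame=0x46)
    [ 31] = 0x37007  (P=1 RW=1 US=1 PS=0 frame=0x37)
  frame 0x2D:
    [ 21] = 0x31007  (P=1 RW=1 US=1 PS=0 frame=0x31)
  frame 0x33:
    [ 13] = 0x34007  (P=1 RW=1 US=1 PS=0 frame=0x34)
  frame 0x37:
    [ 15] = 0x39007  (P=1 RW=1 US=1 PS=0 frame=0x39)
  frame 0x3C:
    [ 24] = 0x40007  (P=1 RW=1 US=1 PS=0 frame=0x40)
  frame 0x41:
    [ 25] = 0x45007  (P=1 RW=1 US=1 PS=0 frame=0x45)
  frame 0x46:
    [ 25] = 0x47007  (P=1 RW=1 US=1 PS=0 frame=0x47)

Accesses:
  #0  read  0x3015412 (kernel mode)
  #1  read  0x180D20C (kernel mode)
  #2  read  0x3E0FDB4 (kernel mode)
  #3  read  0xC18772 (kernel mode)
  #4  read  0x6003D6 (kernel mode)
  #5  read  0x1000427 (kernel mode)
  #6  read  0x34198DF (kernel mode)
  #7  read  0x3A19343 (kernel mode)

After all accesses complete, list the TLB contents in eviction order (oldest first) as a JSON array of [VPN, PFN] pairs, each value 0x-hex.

Walk each access:
#0 VA=0x3015412 (r,kernel):
  lvl0: tbl 0x2B, slot 24 ⇒ 0x2D007 (P1/RW1/US1/PS0)
  lvl1: tbl 0x2D, slot 21 ⇒ 0x31007 (P1/RW1/US1/PS0)
  ✓ 0x31412  — 2 lookups
#1 VA=0x180D20C (r,kernel):
  lvl0: tbl 0x2B, slot 12 ⇒ 0x33007 (P1/RW1/US1/PS0)
  lvl1: tbl 0x33, slot 13 ⇒ 0x34007 (P1/RW1/US1/PS0)
  ✓ 0x3420C  — 2 lookups
#2 VA=0x3E0FDB4 (r,kernel):
  lvl0: tbl 0x2B, slot 31 ⇒ 0x37007 (P1/RW1/US1/PS0)
  lvl1: tbl 0x37, slot 15 ⇒ 0x39007 (P1/RW1/US1/PS0)
  ✓ 0x39DB4  — 2 lookups
#3 VA=0xC18772 (r,kernel):
  lvl0: tbl 0x2B, slot 6 ⇒ 0x3C007 (P1/RW1/US1/PS0)
  lvl1: tbl 0x3C, slot 24 ⇒ 0x40007 (P1/RW1/US1/PS0)
  ✓ 0x40772  — 2 lookups
#4 VA=0x6003D6 (r,kernel):
  lvl0: tbl 0x2B, slot 3 ⇒ 0x24002 (P0/RW1/US0/PS0)
  ⇒ fault: PAGE_NOT_PRESENT  — 1 lookups
#5 VA=0x1000427 (r,kernel):
  lvl0: tbl 0x2B, slot 8 ⇒ 0x3E000 (P0/RW0/US0/PS0)
  ⇒ fault: PAGE_NOT_PRESENT  — 1 lookups
#6 VA=0x34198DF (r,kernel):
  lvl0: tbl 0x2B, slot 26 ⇒ 0x41007 (P1/RW1/US1/PS0)
  lvl1: tbl 0x41, slot 25 ⇒ 0x45007 (P1/RW1/US1/PS0)
  ✓ 0x458DF  — 2 lookups
#7 VA=0x3A19343 (r,kernel):
  lvl0: tbl 0x2B, slot 29 ⇒ 0x46007 (P1/RW1/US1/PS0)
  lvl1: tbl 0x46, slot 25 ⇒ 0x47007 (P1/RW1/US1/PS0)
  ✓ 0x47343  — 2 lookups

TLB: [["0x3E0F", "0x39"], ["0xC18", "0x40"], ["0x3419", "0x45"], ["0x3A19", "0x47"]]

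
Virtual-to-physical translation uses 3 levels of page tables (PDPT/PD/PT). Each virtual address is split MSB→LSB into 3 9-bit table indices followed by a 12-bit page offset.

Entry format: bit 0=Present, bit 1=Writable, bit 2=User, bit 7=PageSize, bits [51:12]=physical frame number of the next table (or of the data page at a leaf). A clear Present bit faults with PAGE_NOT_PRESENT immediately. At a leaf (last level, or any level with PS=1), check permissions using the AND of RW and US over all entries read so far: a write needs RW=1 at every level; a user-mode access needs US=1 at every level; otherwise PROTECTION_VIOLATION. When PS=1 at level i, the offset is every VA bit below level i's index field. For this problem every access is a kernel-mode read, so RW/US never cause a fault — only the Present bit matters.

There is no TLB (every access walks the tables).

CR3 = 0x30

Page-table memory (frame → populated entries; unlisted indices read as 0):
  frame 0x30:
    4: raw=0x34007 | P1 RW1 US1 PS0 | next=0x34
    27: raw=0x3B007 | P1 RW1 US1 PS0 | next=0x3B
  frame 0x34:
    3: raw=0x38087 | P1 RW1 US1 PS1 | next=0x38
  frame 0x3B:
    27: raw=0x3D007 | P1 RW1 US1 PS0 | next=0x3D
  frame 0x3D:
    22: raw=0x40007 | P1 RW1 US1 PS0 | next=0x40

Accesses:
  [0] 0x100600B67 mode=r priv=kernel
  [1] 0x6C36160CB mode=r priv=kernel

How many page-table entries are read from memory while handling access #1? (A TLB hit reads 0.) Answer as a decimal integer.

Trace:
#0 VA=0x100600B67 (r,kernel):
  lvl0: tbl 0x30, slot 4 ⇒ 0x34007 (P1/RW1/US1/PS0)
  lvl1: tbl 0x34, slot 3 ⇒ 0x38087 (P1/RW1/US1/PS1)
  ✓ 0x38B67 (huge @L1)  — 2 lookups
#1 VA=0x6C36160CB (r,kernel):
  lvl0: tbl 0x30, slot 27 ⇒ 0x3B007 (P1/RW1/US1/PS0)
  lvl1: tbl 0x3B, slot 27 ⇒ 0x3D007 (P1/RW1/US1/PS0)
  lvl2: tbl 0x3D, slot 22 ⇒ 0x40007 (P1/RW1/US1/PS0)
  ✓ 0x400CB  — 3 lookups

Entries read for #1: 3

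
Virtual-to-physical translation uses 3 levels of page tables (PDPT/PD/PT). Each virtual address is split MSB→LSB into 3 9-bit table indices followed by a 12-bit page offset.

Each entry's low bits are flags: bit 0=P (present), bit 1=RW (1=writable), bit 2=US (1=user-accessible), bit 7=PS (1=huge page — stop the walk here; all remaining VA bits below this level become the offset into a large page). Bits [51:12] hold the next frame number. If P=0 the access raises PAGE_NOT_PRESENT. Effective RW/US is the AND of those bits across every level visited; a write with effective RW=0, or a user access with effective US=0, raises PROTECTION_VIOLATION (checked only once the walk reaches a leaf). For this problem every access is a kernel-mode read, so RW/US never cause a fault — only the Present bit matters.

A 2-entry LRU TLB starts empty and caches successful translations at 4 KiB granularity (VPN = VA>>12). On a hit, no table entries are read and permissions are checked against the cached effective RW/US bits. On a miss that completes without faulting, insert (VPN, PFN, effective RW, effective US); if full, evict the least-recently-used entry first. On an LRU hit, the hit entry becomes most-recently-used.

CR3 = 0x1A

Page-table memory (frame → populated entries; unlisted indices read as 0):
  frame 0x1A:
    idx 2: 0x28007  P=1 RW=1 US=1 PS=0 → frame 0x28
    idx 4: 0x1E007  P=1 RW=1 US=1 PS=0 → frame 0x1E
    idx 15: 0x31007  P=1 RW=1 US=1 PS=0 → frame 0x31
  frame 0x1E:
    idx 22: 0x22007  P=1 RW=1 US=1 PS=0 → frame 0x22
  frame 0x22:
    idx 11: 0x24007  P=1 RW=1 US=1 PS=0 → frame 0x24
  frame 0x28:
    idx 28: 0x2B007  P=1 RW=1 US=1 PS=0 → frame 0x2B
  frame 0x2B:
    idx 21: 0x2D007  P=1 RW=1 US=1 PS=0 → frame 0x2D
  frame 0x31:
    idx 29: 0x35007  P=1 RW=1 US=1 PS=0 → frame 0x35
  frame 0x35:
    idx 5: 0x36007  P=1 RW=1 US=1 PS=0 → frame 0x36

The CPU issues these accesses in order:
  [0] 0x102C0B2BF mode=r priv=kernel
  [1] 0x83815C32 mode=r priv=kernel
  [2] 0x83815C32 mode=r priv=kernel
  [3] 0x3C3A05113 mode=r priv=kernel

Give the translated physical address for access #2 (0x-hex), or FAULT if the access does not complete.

Walk each access:
#0 VA=0x102C0B2BF (r,kernel):
  L0: frame=0x1A idx=4 entry=0x1E007 [P=1 RW=1 US=1 PS=0]
  L1: frame=0x1E idx=22 entry=0x22007 [P=1 RW=1 US=1 PS=0]
  L2: frame=0x22 idx=11 entry=0x24007 [P=1 RW=1 US=1 PS=0]
  → PA=0x242BF  (3 entries read)
#1 VA=0x83815C32 (r,kernel):
  L0: frame=0x1A idx=2 entry=0x28007 [P=1 RW=1 US=1 PS=0]
  L1: frame=0x28 idx=28 entry=0x2B007 [P=1 RW=1 US=1 PS=0]
  L2: frame=0x2B idx=21 entry=0x2D007 [P=1 RW=1 US=1 PS=0]
  → PA=0x2DC32  (3 entries read)
#2 VA=0x83815C32 (r,kernel):
  TLB hit vpn=0x83815 → PA=0x2DC32
#3 VA=0x3C3A05113 (r,kernel):
  L0: frame=0x1A idx=15 entry=0x31007 [P=1 RW=1 US=1 PS=0]
  L1: frame=0x31 idx=29 entry=0x35007 [P=1 RW=1 US=1 PS=0]
  L2: frame=0x35 idx=5 entry=0x36007 [P=1 RW=1 US=1 PS=0]
  → PA=0x36113  (3 entries read)

Access #2 PA: 0x2DC32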